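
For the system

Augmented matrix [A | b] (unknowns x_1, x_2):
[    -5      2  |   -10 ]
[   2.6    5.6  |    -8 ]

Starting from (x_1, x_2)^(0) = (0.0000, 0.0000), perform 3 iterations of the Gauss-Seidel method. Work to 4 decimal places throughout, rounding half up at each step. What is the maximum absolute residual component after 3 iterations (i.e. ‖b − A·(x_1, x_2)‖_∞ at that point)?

Iteration 1:
  x_1 = (-10 - (2)·0.0000) / (-5) = 2.0000
  x_2 = (-8 - (2.6)·2.0000) / (5.6) = -2.3571
Iteration 2:
  x_1 = (-10 - (2)·-2.3571) / (-5) = 1.0572
  x_2 = (-8 - (2.6)·1.0572) / (5.6) = -1.9194
Iteration 3:
  x_1 = (-10 - (2)·-1.9194) / (-5) = 1.2322
  x_2 = (-8 - (2.6)·1.2322) / (5.6) = -2.0007
Residual b − A·x = (0.1624, 0.0002); ∞-norm = 0.1624

0.1624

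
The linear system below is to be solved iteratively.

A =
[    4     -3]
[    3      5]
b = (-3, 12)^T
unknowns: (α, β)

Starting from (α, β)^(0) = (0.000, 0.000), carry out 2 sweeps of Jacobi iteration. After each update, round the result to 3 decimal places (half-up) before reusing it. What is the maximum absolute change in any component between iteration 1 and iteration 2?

Iteration 1:
  α = (-3 - (-3)·0.000) / (4) = -0.750
  β = (12 - (3)·0.000) / (5) = 2.400
Iteration 2:
  α = (-3 - (-3)·2.400) / (4) = 1.050
  β = (12 - (3)·-0.750) / (5) = 2.850
Change: (1.800, 0.450) → max |·| = 1.800

1.800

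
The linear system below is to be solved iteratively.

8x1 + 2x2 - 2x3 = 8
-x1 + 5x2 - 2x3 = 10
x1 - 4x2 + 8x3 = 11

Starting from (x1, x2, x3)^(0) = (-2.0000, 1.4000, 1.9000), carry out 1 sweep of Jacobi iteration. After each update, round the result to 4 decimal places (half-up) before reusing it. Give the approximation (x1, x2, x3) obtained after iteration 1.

Iteration 1:
  x1 = (8 - (2)·1.4000 - (-2)·1.9000) / (8) = 1.1250
  x2 = (10 - (-1)·-2.0000 - (-2)·1.9000) / (5) = 2.3600
  x3 = (11 - (1)·-2.0000 - (-4)·1.4000) / (8) = 2.3250

(1.1250, 2.3600, 2.3250)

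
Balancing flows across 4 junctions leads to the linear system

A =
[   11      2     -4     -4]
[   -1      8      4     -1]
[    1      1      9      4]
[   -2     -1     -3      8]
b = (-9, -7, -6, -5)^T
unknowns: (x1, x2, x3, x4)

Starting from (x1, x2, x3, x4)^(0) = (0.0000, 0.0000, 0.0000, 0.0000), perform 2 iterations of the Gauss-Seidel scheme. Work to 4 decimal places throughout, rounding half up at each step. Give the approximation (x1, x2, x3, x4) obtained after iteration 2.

Iteration 1:
  x1 = (-9 - (2)·0.0000 - (-4)·0.0000 - (-4)·0.0000) / (11) = -0.8182
  x2 = (-7 - (-1)·-0.8182 - (4)·0.0000 - (-1)·0.0000) / (8) = -0.9773
  x3 = (-6 - (1)·-0.8182 - (1)·-0.9773 - (4)·0.0000) / (9) = -0.4672
  x4 = (-5 - (-2)·-0.8182 - (-1)·-0.9773 - (-3)·-0.4672) / (8) = -1.1269
Iteration 2:
  x1 = (-9 - (2)·-0.9773 - (-4)·-0.4672 - (-4)·-1.1269) / (11) = -1.2202
  x2 = (-7 - (-1)·-1.2202 - (4)·-0.4672 - (-1)·-1.1269) / (8) = -0.9348
  x3 = (-6 - (1)·-1.2202 - (1)·-0.9348 - (4)·-1.1269) / (9) = 0.0736
  x4 = (-5 - (-2)·-1.2202 - (-1)·-0.9348 - (-3)·0.0736) / (8) = -1.0193

(-1.2202, -0.9348, 0.0736, -1.0193)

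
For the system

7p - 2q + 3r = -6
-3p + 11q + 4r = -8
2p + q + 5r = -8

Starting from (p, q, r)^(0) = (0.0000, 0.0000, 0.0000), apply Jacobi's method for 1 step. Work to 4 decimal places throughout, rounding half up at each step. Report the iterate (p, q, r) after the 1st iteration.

Iteration 1:
  p = (-6 - (-2)·0.0000 - (3)·0.0000) / (7) = -0.8571
  q = (-8 - (-3)·0.0000 - (4)·0.0000) / (11) = -0.7273
  r = (-8 - (2)·0.0000 - (1)·0.0000) / (5) = -1.6000

(-0.8571, -0.7273, -1.6000)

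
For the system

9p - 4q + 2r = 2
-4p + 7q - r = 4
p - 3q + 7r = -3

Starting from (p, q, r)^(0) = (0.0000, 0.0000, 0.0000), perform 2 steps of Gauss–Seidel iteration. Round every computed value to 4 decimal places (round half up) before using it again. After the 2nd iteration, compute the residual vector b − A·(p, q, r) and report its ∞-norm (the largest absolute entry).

Iteration 1:
  p = (2 - (-4)·0.0000 - (2)·0.0000) / (9) = 0.2222
  q = (4 - (-4)·0.2222 - (-1)·0.0000) / (7) = 0.6984
  r = (-3 - (1)·0.2222 - (-3)·0.6984) / (7) = -0.1610
Iteration 2:
  p = (2 - (-4)·0.6984 - (2)·-0.1610) / (9) = 0.5684
  q = (4 - (-4)·0.5684 - (-1)·-0.1610) / (7) = 0.8732
  r = (-3 - (1)·0.5684 - (-3)·0.8732) / (7) = -0.1355
Residual b − A·x = (0.6482, 0.0257, -0.0003); ∞-norm = 0.6482

0.6482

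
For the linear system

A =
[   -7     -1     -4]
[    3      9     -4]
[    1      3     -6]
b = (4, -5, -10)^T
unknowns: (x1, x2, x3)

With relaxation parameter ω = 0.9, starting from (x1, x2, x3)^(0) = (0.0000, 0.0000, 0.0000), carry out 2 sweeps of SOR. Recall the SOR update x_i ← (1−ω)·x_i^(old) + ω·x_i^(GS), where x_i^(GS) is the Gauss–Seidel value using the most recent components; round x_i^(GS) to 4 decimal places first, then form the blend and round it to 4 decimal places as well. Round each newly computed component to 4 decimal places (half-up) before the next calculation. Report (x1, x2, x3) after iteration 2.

Iteration 1:
  x1: GS value = (4 - (-1)·0.0000 - (-4)·0.0000) / (-7) = -0.5714;  x1 ← (1−ω)·0.0000 + ω·-0.5714 = -0.5143
  x2: GS value = (-5 - (3)·-0.5143 - (-4)·0.0000) / (9) = -0.3841;  x2 ← (1−ω)·0.0000 + ω·-0.3841 = -0.3457
  x3: GS value = (-10 - (1)·-0.5143 - (3)·-0.3457) / (-6) = 1.4081;  x3 ← (1−ω)·0.0000 + ω·1.4081 = 1.2673
Iteration 2:
  x1: GS value = (4 - (-1)·-0.3457 - (-4)·1.2673) / (-7) = -1.2462;  x1 ← (1−ω)·-0.5143 + ω·-1.2462 = -1.1730
  x2: GS value = (-5 - (3)·-1.1730 - (-4)·1.2673) / (9) = 0.3987;  x2 ← (1−ω)·-0.3457 + ω·0.3987 = 0.3243
  x3: GS value = (-10 - (1)·-1.1730 - (3)·0.3243) / (-6) = 1.6333;  x3 ← (1−ω)·1.2673 + ω·1.6333 = 1.5967

(-1.1730, 0.3243, 1.5967)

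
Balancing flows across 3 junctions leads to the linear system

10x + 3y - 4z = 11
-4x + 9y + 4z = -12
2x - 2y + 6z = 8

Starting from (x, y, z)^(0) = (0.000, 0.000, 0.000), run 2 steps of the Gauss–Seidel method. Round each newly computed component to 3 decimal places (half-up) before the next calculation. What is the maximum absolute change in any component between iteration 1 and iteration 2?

0.527

Iteration 1:
  x = (11 - (3)·0.000 - (-4)·0.000) / (10) = 1.100
  y = (-12 - (-4)·1.100 - (4)·0.000) / (9) = -0.844
  z = (8 - (2)·1.100 - (-2)·-0.844) / (6) = 0.685
Iteration 2:
  x = (11 - (3)·-0.844 - (-4)·0.685) / (10) = 1.627
  y = (-12 - (-4)·1.627 - (4)·0.685) / (9) = -0.915
  z = (8 - (2)·1.627 - (-2)·-0.915) / (6) = 0.486
Change: (0.527, -0.071, -0.199) → max |·| = 0.527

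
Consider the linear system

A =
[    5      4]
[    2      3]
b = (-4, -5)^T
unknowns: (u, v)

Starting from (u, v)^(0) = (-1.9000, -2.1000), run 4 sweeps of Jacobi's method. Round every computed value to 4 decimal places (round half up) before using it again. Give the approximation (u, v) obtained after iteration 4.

Iteration 1:
  u = (-4 - (4)·-2.1000) / (5) = 0.8800
  v = (-5 - (2)·-1.9000) / (3) = -0.4000
Iteration 2:
  u = (-4 - (4)·-0.4000) / (5) = -0.4800
  v = (-5 - (2)·0.8800) / (3) = -2.2533
Iteration 3:
  u = (-4 - (4)·-2.2533) / (5) = 1.0026
  v = (-5 - (2)·-0.4800) / (3) = -1.3467
Iteration 4:
  u = (-4 - (4)·-1.3467) / (5) = 0.2774
  v = (-5 - (2)·1.0026) / (3) = -2.3351

(0.2774, -2.3351)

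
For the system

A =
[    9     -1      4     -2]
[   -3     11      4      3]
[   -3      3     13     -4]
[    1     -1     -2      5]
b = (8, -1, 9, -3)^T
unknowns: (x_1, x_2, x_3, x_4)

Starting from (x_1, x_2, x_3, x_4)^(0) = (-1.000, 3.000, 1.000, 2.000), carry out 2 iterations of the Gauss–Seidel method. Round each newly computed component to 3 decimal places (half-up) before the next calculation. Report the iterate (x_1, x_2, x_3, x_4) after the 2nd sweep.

Iteration 1:
  x_1 = (8 - (-1)·3.000 - (4)·1.000 - (-2)·2.000) / (9) = 1.222
  x_2 = (-1 - (-3)·1.222 - (4)·1.000 - (3)·2.000) / (11) = -0.667
  x_3 = (9 - (-3)·1.222 - (3)·-0.667 - (-4)·2.000) / (13) = 1.744
  x_4 = (-3 - (1)·1.222 - (-1)·-0.667 - (-2)·1.744) / (5) = -0.280
Iteration 2:
  x_1 = (8 - (-1)·-0.667 - (4)·1.744 - (-2)·-0.280) / (9) = -0.023
  x_2 = (-1 - (-3)·-0.023 - (4)·1.744 - (3)·-0.280) / (11) = -0.655
  x_3 = (9 - (-3)·-0.023 - (3)·-0.655 - (-4)·-0.280) / (13) = 0.752
  x_4 = (-3 - (1)·-0.023 - (-1)·-0.655 - (-2)·0.752) / (5) = -0.426

(-0.023, -0.655, 0.752, -0.426)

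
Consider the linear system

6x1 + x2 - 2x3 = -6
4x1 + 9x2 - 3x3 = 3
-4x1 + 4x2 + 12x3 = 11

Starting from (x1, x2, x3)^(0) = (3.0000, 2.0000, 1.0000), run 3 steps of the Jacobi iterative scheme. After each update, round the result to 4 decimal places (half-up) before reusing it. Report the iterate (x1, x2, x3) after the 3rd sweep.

(-0.9305, 0.8117, 0.3611)

Iteration 1:
  x1 = (-6 - (1)·2.0000 - (-2)·1.0000) / (6) = -1.0000
  x2 = (3 - (4)·3.0000 - (-3)·1.0000) / (9) = -0.6667
  x3 = (11 - (-4)·3.0000 - (4)·2.0000) / (12) = 1.2500
Iteration 2:
  x1 = (-6 - (1)·-0.6667 - (-2)·1.2500) / (6) = -0.4722
  x2 = (3 - (4)·-1.0000 - (-3)·1.2500) / (9) = 1.1944
  x3 = (11 - (-4)·-1.0000 - (4)·-0.6667) / (12) = 0.8056
Iteration 3:
  x1 = (-6 - (1)·1.1944 - (-2)·0.8056) / (6) = -0.9305
  x2 = (3 - (4)·-0.4722 - (-3)·0.8056) / (9) = 0.8117
  x3 = (11 - (-4)·-0.4722 - (4)·1.1944) / (12) = 0.3611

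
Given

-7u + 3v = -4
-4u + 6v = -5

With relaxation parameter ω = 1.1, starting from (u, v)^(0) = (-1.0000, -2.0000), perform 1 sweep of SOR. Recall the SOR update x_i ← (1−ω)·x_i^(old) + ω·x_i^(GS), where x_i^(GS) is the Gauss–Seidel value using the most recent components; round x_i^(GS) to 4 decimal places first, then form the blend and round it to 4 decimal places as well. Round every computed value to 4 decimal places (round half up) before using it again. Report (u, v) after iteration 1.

(-0.2143, -0.8738)

Iteration 1:
  u: GS value = (-4 - (3)·-2.0000) / (-7) = -0.2857;  u ← (1−ω)·-1.0000 + ω·-0.2857 = -0.2143
  v: GS value = (-5 - (-4)·-0.2143) / (6) = -0.9762;  v ← (1−ω)·-2.0000 + ω·-0.9762 = -0.8738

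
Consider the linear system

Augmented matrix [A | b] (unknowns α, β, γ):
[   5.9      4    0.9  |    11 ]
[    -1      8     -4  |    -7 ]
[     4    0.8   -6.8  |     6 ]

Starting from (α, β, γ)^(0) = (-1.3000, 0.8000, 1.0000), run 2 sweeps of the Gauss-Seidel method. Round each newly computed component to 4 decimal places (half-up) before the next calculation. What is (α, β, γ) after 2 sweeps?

Iteration 1:
  α = (11 - (4)·0.8000 - (0.9)·1.0000) / (5.9) = 1.1695
  β = (-7 - (-1)·1.1695 - (-4)·1.0000) / (8) = -0.2288
  γ = (6 - (4)·1.1695 - (0.8)·-0.2288) / (-6.8) = -0.2213
Iteration 2:
  α = (11 - (4)·-0.2288 - (0.9)·-0.2213) / (5.9) = 2.0533
  β = (-7 - (-1)·2.0533 - (-4)·-0.2213) / (8) = -0.7290
  γ = (6 - (4)·2.0533 - (0.8)·-0.7290) / (-6.8) = 0.2397

(2.0533, -0.7290, 0.2397)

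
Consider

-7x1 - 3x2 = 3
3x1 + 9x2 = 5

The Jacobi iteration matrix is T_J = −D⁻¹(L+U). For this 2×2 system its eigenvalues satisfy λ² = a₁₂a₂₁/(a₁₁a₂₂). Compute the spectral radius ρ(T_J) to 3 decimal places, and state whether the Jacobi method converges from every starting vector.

a₁₂a₂₁/(a₁₁a₂₂) = (-3)·(3) / ((-7)·(9)) = 0.142857
ρ = √|0.142857| = √0.142857 = 0.378
ρ < 1, so Jacobi converges

0.378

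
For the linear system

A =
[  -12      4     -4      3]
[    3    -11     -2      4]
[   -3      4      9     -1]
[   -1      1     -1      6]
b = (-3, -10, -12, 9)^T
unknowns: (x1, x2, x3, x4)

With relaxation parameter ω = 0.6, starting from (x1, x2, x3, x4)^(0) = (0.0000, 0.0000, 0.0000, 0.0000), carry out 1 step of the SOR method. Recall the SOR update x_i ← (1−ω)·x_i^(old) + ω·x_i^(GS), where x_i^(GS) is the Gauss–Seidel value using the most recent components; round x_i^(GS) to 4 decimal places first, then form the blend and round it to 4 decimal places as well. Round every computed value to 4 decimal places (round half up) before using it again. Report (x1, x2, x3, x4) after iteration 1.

(0.1500, 0.5700, -0.9220, 0.7658)

Iteration 1:
  x1: GS value = (-3 - (4)·0.0000 - (-4)·0.0000 - (3)·0.0000) / (-12) = 0.2500;  x1 ← (1−ω)·0.0000 + ω·0.2500 = 0.1500
  x2: GS value = (-10 - (3)·0.1500 - (-2)·0.0000 - (4)·0.0000) / (-11) = 0.9500;  x2 ← (1−ω)·0.0000 + ω·0.9500 = 0.5700
  x3: GS value = (-12 - (-3)·0.1500 - (4)·0.5700 - (-1)·0.0000) / (9) = -1.5367;  x3 ← (1−ω)·0.0000 + ω·-1.5367 = -0.9220
  x4: GS value = (9 - (-1)·0.1500 - (1)·0.5700 - (-1)·-0.9220) / (6) = 1.2763;  x4 ← (1−ω)·0.0000 + ω·1.2763 = 0.7658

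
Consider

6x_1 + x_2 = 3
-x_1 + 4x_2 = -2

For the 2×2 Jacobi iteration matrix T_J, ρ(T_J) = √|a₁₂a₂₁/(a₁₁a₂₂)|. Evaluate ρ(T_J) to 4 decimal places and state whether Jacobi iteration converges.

0.2041

a₁₂a₂₁/(a₁₁a₂₂) = (1)·(-1) / ((6)·(4)) = -0.041667
ρ = √|-0.041667| = √0.041667 = 0.2041
ρ < 1, so Jacobi converges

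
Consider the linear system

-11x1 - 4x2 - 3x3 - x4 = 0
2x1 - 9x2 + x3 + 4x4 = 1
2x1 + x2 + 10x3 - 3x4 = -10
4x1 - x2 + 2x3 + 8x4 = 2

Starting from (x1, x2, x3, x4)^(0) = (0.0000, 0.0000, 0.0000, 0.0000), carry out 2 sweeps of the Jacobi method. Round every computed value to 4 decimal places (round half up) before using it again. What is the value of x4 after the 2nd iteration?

Iteration 1:
  x1 = (0 - (-4)·0.0000 - (-3)·0.0000 - (-1)·0.0000) / (-11) = 0.0000
  x2 = (1 - (2)·0.0000 - (1)·0.0000 - (4)·0.0000) / (-9) = -0.1111
  x3 = (-10 - (2)·0.0000 - (1)·0.0000 - (-3)·0.0000) / (10) = -1.0000
  x4 = (2 - (4)·0.0000 - (-1)·0.0000 - (2)·0.0000) / (8) = 0.2500
Iteration 2:
  x1 = (0 - (-4)·-0.1111 - (-3)·-1.0000 - (-1)·0.2500) / (-11) = 0.2904
  x2 = (1 - (2)·0.0000 - (1)·-1.0000 - (4)·0.2500) / (-9) = -0.1111
  x3 = (-10 - (2)·0.0000 - (1)·-0.1111 - (-3)·0.2500) / (10) = -0.9139
  x4 = (2 - (4)·0.0000 - (-1)·-0.1111 - (2)·-1.0000) / (8) = 0.4861

0.4861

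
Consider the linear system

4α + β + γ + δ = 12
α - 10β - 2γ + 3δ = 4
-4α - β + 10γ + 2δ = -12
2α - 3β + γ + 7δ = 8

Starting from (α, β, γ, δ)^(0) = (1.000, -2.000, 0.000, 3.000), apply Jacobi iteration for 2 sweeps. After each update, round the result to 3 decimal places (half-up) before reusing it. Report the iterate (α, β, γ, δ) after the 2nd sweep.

(3.250, 0.195, -0.040, 0.843)

Iteration 1:
  α = (12 - (1)·-2.000 - (1)·0.000 - (1)·3.000) / (4) = 2.750
  β = (4 - (1)·1.000 - (-2)·0.000 - (3)·3.000) / (-10) = 0.600
  γ = (-12 - (-4)·1.000 - (-1)·-2.000 - (2)·3.000) / (10) = -1.600
  δ = (8 - (2)·1.000 - (-3)·-2.000 - (1)·0.000) / (7) = 0.000
Iteration 2:
  α = (12 - (1)·0.600 - (1)·-1.600 - (1)·0.000) / (4) = 3.250
  β = (4 - (1)·2.750 - (-2)·-1.600 - (3)·0.000) / (-10) = 0.195
  γ = (-12 - (-4)·2.750 - (-1)·0.600 - (2)·0.000) / (10) = -0.040
  δ = (8 - (2)·2.750 - (-3)·0.600 - (1)·-1.600) / (7) = 0.843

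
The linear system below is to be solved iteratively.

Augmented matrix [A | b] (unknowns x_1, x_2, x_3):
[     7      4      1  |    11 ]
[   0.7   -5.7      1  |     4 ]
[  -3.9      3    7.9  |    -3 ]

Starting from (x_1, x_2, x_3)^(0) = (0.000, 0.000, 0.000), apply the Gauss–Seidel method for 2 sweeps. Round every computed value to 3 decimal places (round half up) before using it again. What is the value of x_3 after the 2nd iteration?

0.642

Iteration 1:
  x_1 = (11 - (4)·0.000 - (1)·0.000) / (7) = 1.571
  x_2 = (4 - (0.7)·1.571 - (1)·0.000) / (-5.7) = -0.509
  x_3 = (-3 - (-3.9)·1.571 - (3)·-0.509) / (7.9) = 0.589
Iteration 2:
  x_1 = (11 - (4)·-0.509 - (1)·0.589) / (7) = 1.778
  x_2 = (4 - (0.7)·1.778 - (1)·0.589) / (-5.7) = -0.380
  x_3 = (-3 - (-3.9)·1.778 - (3)·-0.380) / (7.9) = 0.642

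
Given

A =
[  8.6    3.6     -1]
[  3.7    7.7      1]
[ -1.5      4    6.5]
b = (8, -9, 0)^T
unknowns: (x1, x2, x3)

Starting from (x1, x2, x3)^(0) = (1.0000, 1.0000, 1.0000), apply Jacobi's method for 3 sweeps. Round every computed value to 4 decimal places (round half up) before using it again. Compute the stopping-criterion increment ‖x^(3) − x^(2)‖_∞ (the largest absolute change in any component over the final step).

Iteration 1:
  x1 = (8 - (3.6)·1.0000 - (-1)·1.0000) / (8.6) = 0.6279
  x2 = (-9 - (3.7)·1.0000 - (1)·1.0000) / (7.7) = -1.7792
  x3 = (0 - (-1.5)·1.0000 - (4)·1.0000) / (6.5) = -0.3846
Iteration 2:
  x1 = (8 - (3.6)·-1.7792 - (-1)·-0.3846) / (8.6) = 1.6303
  x2 = (-9 - (3.7)·0.6279 - (1)·-0.3846) / (7.7) = -1.4206
  x3 = (0 - (-1.5)·0.6279 - (4)·-1.7792) / (6.5) = 1.2398
Iteration 3:
  x1 = (8 - (3.6)·-1.4206 - (-1)·1.2398) / (8.6) = 1.6691
  x2 = (-9 - (3.7)·1.6303 - (1)·1.2398) / (7.7) = -2.1132
  x3 = (0 - (-1.5)·1.6303 - (4)·-1.4206) / (6.5) = 1.2504
Change: (0.0388, -0.6926, 0.0106) → max |·| = 0.6926

0.6926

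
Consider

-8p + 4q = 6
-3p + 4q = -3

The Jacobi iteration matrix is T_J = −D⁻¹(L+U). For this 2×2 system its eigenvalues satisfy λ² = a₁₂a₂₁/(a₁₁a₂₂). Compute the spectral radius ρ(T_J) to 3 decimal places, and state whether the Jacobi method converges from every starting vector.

a₁₂a₂₁/(a₁₁a₂₂) = (4)·(-3) / ((-8)·(4)) = 0.375000
ρ = √|0.375000| = √0.375000 = 0.612
ρ < 1, so Jacobi converges

0.612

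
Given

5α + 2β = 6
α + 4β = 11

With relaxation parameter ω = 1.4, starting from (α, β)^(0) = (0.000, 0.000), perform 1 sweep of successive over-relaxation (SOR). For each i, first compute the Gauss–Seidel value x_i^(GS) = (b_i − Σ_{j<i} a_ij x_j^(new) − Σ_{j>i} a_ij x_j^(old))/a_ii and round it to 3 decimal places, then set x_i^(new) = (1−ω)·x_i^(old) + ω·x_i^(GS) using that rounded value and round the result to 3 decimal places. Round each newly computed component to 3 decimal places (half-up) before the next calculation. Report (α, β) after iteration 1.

(1.680, 3.262)

Iteration 1:
  α: GS value = (6 - (2)·0.000) / (5) = 1.200;  α ← (1−ω)·0.000 + ω·1.200 = 1.680
  β: GS value = (11 - (1)·1.680) / (4) = 2.330;  β ← (1−ω)·0.000 + ω·2.330 = 3.262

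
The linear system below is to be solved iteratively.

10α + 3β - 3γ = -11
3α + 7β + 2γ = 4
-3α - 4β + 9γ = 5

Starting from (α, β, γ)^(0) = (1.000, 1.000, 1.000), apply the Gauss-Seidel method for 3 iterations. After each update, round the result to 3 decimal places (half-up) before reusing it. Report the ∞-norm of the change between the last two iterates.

0.034

Iteration 1:
  α = (-11 - (3)·1.000 - (-3)·1.000) / (10) = -1.100
  β = (4 - (3)·-1.100 - (2)·1.000) / (7) = 0.757
  γ = (5 - (-3)·-1.100 - (-4)·0.757) / (9) = 0.525
Iteration 2:
  α = (-11 - (3)·0.757 - (-3)·0.525) / (10) = -1.170
  β = (4 - (3)·-1.170 - (2)·0.525) / (7) = 0.923
  γ = (5 - (-3)·-1.170 - (-4)·0.923) / (9) = 0.576
Iteration 3:
  α = (-11 - (3)·0.923 - (-3)·0.576) / (10) = -1.204
  β = (4 - (3)·-1.204 - (2)·0.576) / (7) = 0.923
  γ = (5 - (-3)·-1.204 - (-4)·0.923) / (9) = 0.564
Change: (-0.034, 0.000, -0.012) → max |·| = 0.034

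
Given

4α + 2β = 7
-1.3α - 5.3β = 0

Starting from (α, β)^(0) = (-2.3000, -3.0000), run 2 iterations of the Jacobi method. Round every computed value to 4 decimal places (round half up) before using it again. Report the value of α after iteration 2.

1.4679

Iteration 1:
  α = (7 - (2)·-3.0000) / (4) = 3.2500
  β = (0 - (-1.3)·-2.3000) / (-5.3) = 0.5642
Iteration 2:
  α = (7 - (2)·0.5642) / (4) = 1.4679
  β = (0 - (-1.3)·3.2500) / (-5.3) = -0.7972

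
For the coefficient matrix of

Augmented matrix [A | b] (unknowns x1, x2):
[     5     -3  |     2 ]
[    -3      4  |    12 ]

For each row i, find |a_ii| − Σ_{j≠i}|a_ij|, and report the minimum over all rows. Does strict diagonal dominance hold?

1

row 1: |5| − (3) = 2
row 2: |4| − (3) = 1
minimum over rows = 1 → strictly diagonally dominant (convergence guaranteed)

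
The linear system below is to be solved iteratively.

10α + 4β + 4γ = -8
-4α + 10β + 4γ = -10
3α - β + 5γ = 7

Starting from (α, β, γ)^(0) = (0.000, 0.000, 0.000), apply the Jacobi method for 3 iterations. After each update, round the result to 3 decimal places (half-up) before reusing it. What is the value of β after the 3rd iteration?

Iteration 1:
  α = (-8 - (4)·0.000 - (4)·0.000) / (10) = -0.800
  β = (-10 - (-4)·0.000 - (4)·0.000) / (10) = -1.000
  γ = (7 - (3)·0.000 - (-1)·0.000) / (5) = 1.400
Iteration 2:
  α = (-8 - (4)·-1.000 - (4)·1.400) / (10) = -0.960
  β = (-10 - (-4)·-0.800 - (4)·1.400) / (10) = -1.880
  γ = (7 - (3)·-0.800 - (-1)·-1.000) / (5) = 1.680
Iteration 3:
  α = (-8 - (4)·-1.880 - (4)·1.680) / (10) = -0.720
  β = (-10 - (-4)·-0.960 - (4)·1.680) / (10) = -2.056
  γ = (7 - (3)·-0.960 - (-1)·-1.880) / (5) = 1.600

-2.056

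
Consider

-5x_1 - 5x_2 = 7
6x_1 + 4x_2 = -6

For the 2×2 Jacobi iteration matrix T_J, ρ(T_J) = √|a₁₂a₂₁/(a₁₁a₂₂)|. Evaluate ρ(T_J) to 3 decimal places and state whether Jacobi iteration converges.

1.225

a₁₂a₂₁/(a₁₁a₂₂) = (-5)·(6) / ((-5)·(4)) = 1.500000
ρ = √|1.500000| = √1.500000 = 1.225
ρ > 1, so Jacobi diverges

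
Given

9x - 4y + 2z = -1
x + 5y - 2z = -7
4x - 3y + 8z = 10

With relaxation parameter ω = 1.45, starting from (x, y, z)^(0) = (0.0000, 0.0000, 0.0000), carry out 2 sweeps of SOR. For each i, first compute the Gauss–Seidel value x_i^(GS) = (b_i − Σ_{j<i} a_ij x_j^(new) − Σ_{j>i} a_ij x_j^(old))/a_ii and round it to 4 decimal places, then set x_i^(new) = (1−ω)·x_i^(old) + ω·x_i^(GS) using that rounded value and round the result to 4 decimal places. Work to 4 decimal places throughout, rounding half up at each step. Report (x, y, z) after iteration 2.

(-1.6410, -0.1680, 2.5280)

Iteration 1:
  x: GS value = (-1 - (-4)·0.0000 - (2)·0.0000) / (9) = -0.1111;  x ← (1−ω)·0.0000 + ω·-0.1111 = -0.1611
  y: GS value = (-7 - (1)·-0.1611 - (-2)·0.0000) / (5) = -1.3678;  y ← (1−ω)·0.0000 + ω·-1.3678 = -1.9833
  z: GS value = (10 - (4)·-0.1611 - (-3)·-1.9833) / (8) = 0.5868;  z ← (1−ω)·0.0000 + ω·0.5868 = 0.8509
Iteration 2:
  x: GS value = (-1 - (-4)·-1.9833 - (2)·0.8509) / (9) = -1.1817;  x ← (1−ω)·-0.1611 + ω·-1.1817 = -1.6410
  y: GS value = (-7 - (1)·-1.6410 - (-2)·0.8509) / (5) = -0.7314;  y ← (1−ω)·-1.9833 + ω·-0.7314 = -0.1680
  z: GS value = (10 - (4)·-1.6410 - (-3)·-0.1680) / (8) = 2.0075;  z ← (1−ω)·0.8509 + ω·2.0075 = 2.5280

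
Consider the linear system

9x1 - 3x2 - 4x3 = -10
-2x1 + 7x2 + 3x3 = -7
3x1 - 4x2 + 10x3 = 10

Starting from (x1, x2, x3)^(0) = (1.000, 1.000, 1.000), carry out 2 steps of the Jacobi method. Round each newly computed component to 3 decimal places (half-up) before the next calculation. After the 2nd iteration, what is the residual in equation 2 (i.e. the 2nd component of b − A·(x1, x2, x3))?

0.034

Iteration 1:
  x1 = (-10 - (-3)·1.000 - (-4)·1.000) / (9) = -0.333
  x2 = (-7 - (-2)·1.000 - (3)·1.000) / (7) = -1.143
  x3 = (10 - (3)·1.000 - (-4)·1.000) / (10) = 1.100
Iteration 2:
  x1 = (-10 - (-3)·-1.143 - (-4)·1.100) / (9) = -1.003
  x2 = (-7 - (-2)·-0.333 - (3)·1.100) / (7) = -1.567
  x3 = (10 - (3)·-0.333 - (-4)·-1.143) / (10) = 0.643
Residual b − A·x = (-3.102, 0.034, 0.311)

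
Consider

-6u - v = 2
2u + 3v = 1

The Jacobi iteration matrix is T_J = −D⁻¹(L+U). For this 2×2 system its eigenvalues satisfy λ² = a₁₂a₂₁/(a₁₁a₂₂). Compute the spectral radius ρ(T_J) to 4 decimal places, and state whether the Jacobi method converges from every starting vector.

a₁₂a₂₁/(a₁₁a₂₂) = (-1)·(2) / ((-6)·(3)) = 0.111111
ρ = √|0.111111| = √0.111111 = 0.3333
ρ < 1, so Jacobi converges

0.3333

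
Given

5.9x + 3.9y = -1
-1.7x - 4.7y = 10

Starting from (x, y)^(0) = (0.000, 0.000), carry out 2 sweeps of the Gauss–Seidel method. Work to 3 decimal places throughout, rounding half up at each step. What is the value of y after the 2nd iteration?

Iteration 1:
  x = (-1 - (3.9)·0.000) / (5.9) = -0.169
  y = (10 - (-1.7)·-0.169) / (-4.7) = -2.067
Iteration 2:
  x = (-1 - (3.9)·-2.067) / (5.9) = 1.197
  y = (10 - (-1.7)·1.197) / (-4.7) = -2.561

-2.561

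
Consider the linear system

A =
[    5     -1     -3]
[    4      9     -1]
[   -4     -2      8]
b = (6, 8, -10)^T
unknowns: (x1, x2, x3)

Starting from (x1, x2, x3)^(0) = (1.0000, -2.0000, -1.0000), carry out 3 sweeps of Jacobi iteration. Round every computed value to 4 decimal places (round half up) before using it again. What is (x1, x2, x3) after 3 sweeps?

(0.6922, 0.5407, -0.8264)

Iteration 1:
  x1 = (6 - (-1)·-2.0000 - (-3)·-1.0000) / (5) = 0.2000
  x2 = (8 - (4)·1.0000 - (-1)·-1.0000) / (9) = 0.3333
  x3 = (-10 - (-4)·1.0000 - (-2)·-2.0000) / (8) = -1.2500
Iteration 2:
  x1 = (6 - (-1)·0.3333 - (-3)·-1.2500) / (5) = 0.5167
  x2 = (8 - (4)·0.2000 - (-1)·-1.2500) / (9) = 0.6611
  x3 = (-10 - (-4)·0.2000 - (-2)·0.3333) / (8) = -1.0667
Iteration 3:
  x1 = (6 - (-1)·0.6611 - (-3)·-1.0667) / (5) = 0.6922
  x2 = (8 - (4)·0.5167 - (-1)·-1.0667) / (9) = 0.5407
  x3 = (-10 - (-4)·0.5167 - (-2)·0.6611) / (8) = -0.8264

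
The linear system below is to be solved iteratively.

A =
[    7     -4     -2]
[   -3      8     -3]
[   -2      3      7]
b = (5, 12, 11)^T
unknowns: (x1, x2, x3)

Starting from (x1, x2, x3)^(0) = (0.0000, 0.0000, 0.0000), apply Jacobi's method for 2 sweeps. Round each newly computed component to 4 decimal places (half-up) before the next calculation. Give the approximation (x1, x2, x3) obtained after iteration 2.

(2.0204, 2.3571, 1.1327)

Iteration 1:
  x1 = (5 - (-4)·0.0000 - (-2)·0.0000) / (7) = 0.7143
  x2 = (12 - (-3)·0.0000 - (-3)·0.0000) / (8) = 1.5000
  x3 = (11 - (-2)·0.0000 - (3)·0.0000) / (7) = 1.5714
Iteration 2:
  x1 = (5 - (-4)·1.5000 - (-2)·1.5714) / (7) = 2.0204
  x2 = (12 - (-3)·0.7143 - (-3)·1.5714) / (8) = 2.3571
  x3 = (11 - (-2)·0.7143 - (3)·1.5000) / (7) = 1.1327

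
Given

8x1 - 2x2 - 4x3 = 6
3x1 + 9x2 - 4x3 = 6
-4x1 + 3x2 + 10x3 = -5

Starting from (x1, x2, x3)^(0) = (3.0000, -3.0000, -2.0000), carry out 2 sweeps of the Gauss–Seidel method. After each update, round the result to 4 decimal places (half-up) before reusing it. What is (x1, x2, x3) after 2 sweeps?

(0.3111, 0.1482, -0.4200)

Iteration 1:
  x1 = (6 - (-2)·-3.0000 - (-4)·-2.0000) / (8) = -1.0000
  x2 = (6 - (3)·-1.0000 - (-4)·-2.0000) / (9) = 0.1111
  x3 = (-5 - (-4)·-1.0000 - (3)·0.1111) / (10) = -0.9333
Iteration 2:
  x1 = (6 - (-2)·0.1111 - (-4)·-0.9333) / (8) = 0.3111
  x2 = (6 - (3)·0.3111 - (-4)·-0.9333) / (9) = 0.1482
  x3 = (-5 - (-4)·0.3111 - (3)·0.1482) / (10) = -0.4200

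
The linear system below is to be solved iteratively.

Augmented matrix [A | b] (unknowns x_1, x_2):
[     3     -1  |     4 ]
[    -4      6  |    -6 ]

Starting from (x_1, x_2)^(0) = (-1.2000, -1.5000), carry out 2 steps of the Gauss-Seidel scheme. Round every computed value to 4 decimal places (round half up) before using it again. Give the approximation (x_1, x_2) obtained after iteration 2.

Iteration 1:
  x_1 = (4 - (-1)·-1.5000) / (3) = 0.8333
  x_2 = (-6 - (-4)·0.8333) / (6) = -0.4445
Iteration 2:
  x_1 = (4 - (-1)·-0.4445) / (3) = 1.1852
  x_2 = (-6 - (-4)·1.1852) / (6) = -0.2099

(1.1852, -0.2099)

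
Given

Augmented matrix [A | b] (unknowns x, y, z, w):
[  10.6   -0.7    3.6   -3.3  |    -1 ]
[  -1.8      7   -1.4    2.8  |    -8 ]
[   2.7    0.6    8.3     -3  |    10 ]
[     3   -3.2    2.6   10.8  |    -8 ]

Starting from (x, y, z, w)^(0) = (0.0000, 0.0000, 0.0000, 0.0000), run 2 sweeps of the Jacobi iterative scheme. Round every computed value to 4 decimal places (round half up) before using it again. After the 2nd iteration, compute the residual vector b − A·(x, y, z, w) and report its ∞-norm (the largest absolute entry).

4.1886

Iteration 1:
  x = (-1 - (-0.7)·0.0000 - (3.6)·0.0000 - (-3.3)·0.0000) / (10.6) = -0.0943
  y = (-8 - (-1.8)·0.0000 - (-1.4)·0.0000 - (2.8)·0.0000) / (7) = -1.1429
  z = (10 - (2.7)·0.0000 - (0.6)·0.0000 - (-3)·0.0000) / (8.3) = 1.2048
  w = (-8 - (3)·0.0000 - (-3.2)·0.0000 - (2.6)·0.0000) / (10.8) = -0.7407
Iteration 2:
  x = (-1 - (-0.7)·-1.1429 - (3.6)·1.2048 - (-3.3)·-0.7407) / (10.6) = -0.8096
  y = (-8 - (-1.8)·-0.0943 - (-1.4)·1.2048 - (2.8)·-0.7407) / (7) = -0.6299
  z = (10 - (2.7)·-0.0943 - (0.6)·-1.1429 - (-3)·-0.7407) / (8.3) = 1.0504
  w = (-8 - (3)·-0.0943 - (-3.2)·-1.1429 - (2.6)·1.2048) / (10.8) = -1.3432
Residual b − A·x = (-1.0732, 0.1835, -0.1841, 4.1886); ∞-norm = 4.1886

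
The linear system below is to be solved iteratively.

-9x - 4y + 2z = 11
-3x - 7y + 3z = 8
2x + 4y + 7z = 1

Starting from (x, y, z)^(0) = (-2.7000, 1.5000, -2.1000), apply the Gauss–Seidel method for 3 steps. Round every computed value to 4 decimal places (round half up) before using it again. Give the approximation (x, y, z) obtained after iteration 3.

Iteration 1:
  x = (11 - (-4)·1.5000 - (2)·-2.1000) / (-9) = -2.3556
  y = (8 - (-3)·-2.3556 - (3)·-2.1000) / (-7) = -1.0333
  z = (1 - (2)·-2.3556 - (4)·-1.0333) / (7) = 1.4063
Iteration 2:
  x = (11 - (-4)·-1.0333 - (2)·1.4063) / (-9) = -0.4505
  y = (8 - (-3)·-0.4505 - (3)·1.4063) / (-7) = -0.3471
  z = (1 - (2)·-0.4505 - (4)·-0.3471) / (7) = 0.4699
Iteration 3:
  x = (11 - (-4)·-0.3471 - (2)·0.4699) / (-9) = -0.9635
  y = (8 - (-3)·-0.9635 - (3)·0.4699) / (-7) = -0.5285
  z = (1 - (2)·-0.9635 - (4)·-0.5285) / (7) = 0.7201

(-0.9635, -0.5285, 0.7201)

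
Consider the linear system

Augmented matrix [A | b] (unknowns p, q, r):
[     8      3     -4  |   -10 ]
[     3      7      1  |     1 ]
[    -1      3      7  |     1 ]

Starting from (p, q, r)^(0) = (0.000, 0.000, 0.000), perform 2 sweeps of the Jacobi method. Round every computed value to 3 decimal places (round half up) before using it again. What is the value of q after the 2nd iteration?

0.658

Iteration 1:
  p = (-10 - (3)·0.000 - (-4)·0.000) / (8) = -1.250
  q = (1 - (3)·0.000 - (1)·0.000) / (7) = 0.143
  r = (1 - (-1)·0.000 - (3)·0.000) / (7) = 0.143
Iteration 2:
  p = (-10 - (3)·0.143 - (-4)·0.143) / (8) = -1.232
  q = (1 - (3)·-1.250 - (1)·0.143) / (7) = 0.658
  r = (1 - (-1)·-1.250 - (3)·0.143) / (7) = -0.097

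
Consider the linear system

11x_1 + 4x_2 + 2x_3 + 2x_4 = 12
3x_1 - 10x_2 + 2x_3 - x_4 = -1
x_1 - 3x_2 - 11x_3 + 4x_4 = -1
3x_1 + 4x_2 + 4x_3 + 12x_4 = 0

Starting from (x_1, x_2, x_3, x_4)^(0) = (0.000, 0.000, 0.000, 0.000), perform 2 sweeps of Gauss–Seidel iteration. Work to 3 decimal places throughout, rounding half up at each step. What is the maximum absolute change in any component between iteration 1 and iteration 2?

Iteration 1:
  x_1 = (12 - (4)·0.000 - (2)·0.000 - (2)·0.000) / (11) = 1.091
  x_2 = (-1 - (3)·1.091 - (2)·0.000 - (-1)·0.000) / (-10) = 0.427
  x_3 = (-1 - (1)·1.091 - (-3)·0.427 - (4)·0.000) / (-11) = 0.074
  x_4 = (0 - (3)·1.091 - (4)·0.427 - (4)·0.074) / (12) = -0.440
Iteration 2:
  x_1 = (12 - (4)·0.427 - (2)·0.074 - (2)·-0.440) / (11) = 1.002
  x_2 = (-1 - (3)·1.002 - (2)·0.074 - (-1)·-0.440) / (-10) = 0.459
  x_3 = (-1 - (1)·1.002 - (-3)·0.459 - (4)·-0.440) / (-11) = -0.103
  x_4 = (0 - (3)·1.002 - (4)·0.459 - (4)·-0.103) / (12) = -0.369
Change: (-0.089, 0.032, -0.177, 0.071) → max |·| = 0.177

0.177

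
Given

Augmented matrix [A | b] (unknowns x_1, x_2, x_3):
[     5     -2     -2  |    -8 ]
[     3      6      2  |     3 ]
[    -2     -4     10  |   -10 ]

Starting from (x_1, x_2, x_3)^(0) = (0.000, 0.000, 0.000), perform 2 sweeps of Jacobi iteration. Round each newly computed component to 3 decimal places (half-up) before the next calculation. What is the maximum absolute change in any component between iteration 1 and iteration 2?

1.133

Iteration 1:
  x_1 = (-8 - (-2)·0.000 - (-2)·0.000) / (5) = -1.600
  x_2 = (3 - (3)·0.000 - (2)·0.000) / (6) = 0.500
  x_3 = (-10 - (-2)·0.000 - (-4)·0.000) / (10) = -1.000
Iteration 2:
  x_1 = (-8 - (-2)·0.500 - (-2)·-1.000) / (5) = -1.800
  x_2 = (3 - (3)·-1.600 - (2)·-1.000) / (6) = 1.633
  x_3 = (-10 - (-2)·-1.600 - (-4)·0.500) / (10) = -1.120
Change: (-0.200, 1.133, -0.120) → max |·| = 1.133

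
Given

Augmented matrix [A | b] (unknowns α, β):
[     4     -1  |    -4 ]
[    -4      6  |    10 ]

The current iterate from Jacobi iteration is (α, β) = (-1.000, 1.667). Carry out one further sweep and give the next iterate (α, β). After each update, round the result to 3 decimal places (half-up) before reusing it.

One sweep:
  α = (-4 - (-1)·1.667) / (4) = -0.583
  β = (10 - (-4)·-1.000) / (6) = 1.000

(-0.583, 1.000)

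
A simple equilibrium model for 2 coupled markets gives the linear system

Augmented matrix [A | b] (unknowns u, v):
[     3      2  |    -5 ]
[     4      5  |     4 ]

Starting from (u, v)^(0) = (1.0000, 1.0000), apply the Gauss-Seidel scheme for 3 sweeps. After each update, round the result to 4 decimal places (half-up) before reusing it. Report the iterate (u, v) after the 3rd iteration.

Iteration 1:
  u = (-5 - (2)·1.0000) / (3) = -2.3333
  v = (4 - (4)·-2.3333) / (5) = 2.6666
Iteration 2:
  u = (-5 - (2)·2.6666) / (3) = -3.4444
  v = (4 - (4)·-3.4444) / (5) = 3.5555
Iteration 3:
  u = (-5 - (2)·3.5555) / (3) = -4.0370
  v = (4 - (4)·-4.0370) / (5) = 4.0296

(-4.0370, 4.0296)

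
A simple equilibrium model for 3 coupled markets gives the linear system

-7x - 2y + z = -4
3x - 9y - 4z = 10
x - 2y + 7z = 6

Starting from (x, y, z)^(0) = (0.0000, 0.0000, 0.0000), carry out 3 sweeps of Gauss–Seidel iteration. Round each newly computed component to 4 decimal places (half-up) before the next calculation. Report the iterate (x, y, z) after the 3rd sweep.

Iteration 1:
  x = (-4 - (-2)·0.0000 - (1)·0.0000) / (-7) = 0.5714
  y = (10 - (3)·0.5714 - (-4)·0.0000) / (-9) = -0.9206
  z = (6 - (1)·0.5714 - (-2)·-0.9206) / (7) = 0.5125
Iteration 2:
  x = (-4 - (-2)·-0.9206 - (1)·0.5125) / (-7) = 0.9077
  y = (10 - (3)·0.9077 - (-4)·0.5125) / (-9) = -1.0363
  z = (6 - (1)·0.9077 - (-2)·-1.0363) / (7) = 0.4314
Iteration 3:
  x = (-4 - (-2)·-1.0363 - (1)·0.4314) / (-7) = 0.9291
  y = (10 - (3)·0.9291 - (-4)·0.4314) / (-9) = -0.9931
  z = (6 - (1)·0.9291 - (-2)·-0.9931) / (7) = 0.4407

(0.9291, -0.9931, 0.4407)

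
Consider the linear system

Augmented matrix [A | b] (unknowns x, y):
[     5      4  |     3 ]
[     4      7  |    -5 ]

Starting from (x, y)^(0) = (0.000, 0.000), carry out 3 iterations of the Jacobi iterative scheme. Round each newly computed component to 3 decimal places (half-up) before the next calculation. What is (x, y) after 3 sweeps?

(1.446, -1.383)

Iteration 1:
  x = (3 - (4)·0.000) / (5) = 0.600
  y = (-5 - (4)·0.000) / (7) = -0.714
Iteration 2:
  x = (3 - (4)·-0.714) / (5) = 1.171
  y = (-5 - (4)·0.600) / (7) = -1.057
Iteration 3:
  x = (3 - (4)·-1.057) / (5) = 1.446
  y = (-5 - (4)·1.171) / (7) = -1.383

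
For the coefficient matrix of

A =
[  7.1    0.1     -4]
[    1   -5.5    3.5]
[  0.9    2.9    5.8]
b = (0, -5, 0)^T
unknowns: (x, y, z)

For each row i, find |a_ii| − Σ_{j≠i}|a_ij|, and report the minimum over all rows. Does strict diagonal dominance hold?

row 1: |7.1| − (0.1+4) = 3
row 2: |-5.5| − (1+3.5) = 1
row 3: |5.8| − (0.9+2.9) = 2
minimum over rows = 1 → strictly diagonally dominant (convergence guaranteed)

1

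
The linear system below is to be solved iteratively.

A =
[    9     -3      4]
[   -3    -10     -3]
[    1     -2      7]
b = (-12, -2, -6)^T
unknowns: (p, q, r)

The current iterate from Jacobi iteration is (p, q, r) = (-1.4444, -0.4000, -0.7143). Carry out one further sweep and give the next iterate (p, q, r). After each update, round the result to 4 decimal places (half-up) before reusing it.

One sweep:
  p = (-12 - (-3)·-0.4000 - (4)·-0.7143) / (9) = -1.1492
  q = (-2 - (-3)·-1.4444 - (-3)·-0.7143) / (-10) = 0.8476
  r = (-6 - (1)·-1.4444 - (-2)·-0.4000) / (7) = -0.7651

(-1.1492, 0.8476, -0.7651)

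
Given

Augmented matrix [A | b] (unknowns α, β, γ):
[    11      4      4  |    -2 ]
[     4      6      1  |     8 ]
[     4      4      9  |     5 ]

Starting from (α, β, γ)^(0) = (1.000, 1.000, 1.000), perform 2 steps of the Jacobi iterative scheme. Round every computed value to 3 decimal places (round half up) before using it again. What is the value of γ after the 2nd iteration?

Iteration 1:
  α = (-2 - (4)·1.000 - (4)·1.000) / (11) = -0.909
  β = (8 - (4)·1.000 - (1)·1.000) / (6) = 0.500
  γ = (5 - (4)·1.000 - (4)·1.000) / (9) = -0.333
Iteration 2:
  α = (-2 - (4)·0.500 - (4)·-0.333) / (11) = -0.243
  β = (8 - (4)·-0.909 - (1)·-0.333) / (6) = 1.995
  γ = (5 - (4)·-0.909 - (4)·0.500) / (9) = 0.737

0.737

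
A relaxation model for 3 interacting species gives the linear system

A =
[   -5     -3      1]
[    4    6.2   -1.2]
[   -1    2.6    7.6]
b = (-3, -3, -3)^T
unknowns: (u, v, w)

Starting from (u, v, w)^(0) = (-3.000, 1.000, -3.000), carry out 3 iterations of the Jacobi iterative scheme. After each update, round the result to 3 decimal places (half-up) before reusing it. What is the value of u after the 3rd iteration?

0.635

Iteration 1:
  u = (-3 - (-3)·1.000 - (1)·-3.000) / (-5) = -0.600
  v = (-3 - (4)·-3.000 - (-1.2)·-3.000) / (6.2) = 0.871
  w = (-3 - (-1)·-3.000 - (2.6)·1.000) / (7.6) = -1.132
Iteration 2:
  u = (-3 - (-3)·0.871 - (1)·-1.132) / (-5) = -0.149
  v = (-3 - (4)·-0.600 - (-1.2)·-1.132) / (6.2) = -0.316
  w = (-3 - (-1)·-0.600 - (2.6)·0.871) / (7.6) = -0.772
Iteration 3:
  u = (-3 - (-3)·-0.316 - (1)·-0.772) / (-5) = 0.635
  v = (-3 - (4)·-0.149 - (-1.2)·-0.772) / (6.2) = -0.537
  w = (-3 - (-1)·-0.149 - (2.6)·-0.316) / (7.6) = -0.306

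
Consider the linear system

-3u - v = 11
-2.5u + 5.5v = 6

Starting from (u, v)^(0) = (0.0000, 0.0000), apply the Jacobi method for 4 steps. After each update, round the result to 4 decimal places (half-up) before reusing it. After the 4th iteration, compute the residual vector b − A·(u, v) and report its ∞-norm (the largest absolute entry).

Iteration 1:
  u = (11 - (-1)·0.0000) / (-3) = -3.6667
  v = (6 - (-2.5)·0.0000) / (5.5) = 1.0909
Iteration 2:
  u = (11 - (-1)·1.0909) / (-3) = -4.0303
  v = (6 - (-2.5)·-3.6667) / (5.5) = -0.5758
Iteration 3:
  u = (11 - (-1)·-0.5758) / (-3) = -3.4747
  v = (6 - (-2.5)·-4.0303) / (5.5) = -0.7410
Iteration 4:
  u = (11 - (-1)·-0.7410) / (-3) = -3.4197
  v = (6 - (-2.5)·-3.4747) / (5.5) = -0.4885
Residual b − A·x = (0.2524, 0.1375); ∞-norm = 0.2524

0.2524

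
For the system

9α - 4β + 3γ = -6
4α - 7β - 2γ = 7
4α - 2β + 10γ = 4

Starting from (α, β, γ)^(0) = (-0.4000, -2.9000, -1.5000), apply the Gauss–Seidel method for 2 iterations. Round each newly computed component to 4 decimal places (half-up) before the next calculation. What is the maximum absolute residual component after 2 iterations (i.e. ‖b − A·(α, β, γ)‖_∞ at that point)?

Iteration 1:
  α = (-6 - (-4)·-2.9000 - (3)·-1.5000) / (9) = -1.4556
  β = (7 - (4)·-1.4556 - (-2)·-1.5000) / (-7) = -1.4032
  γ = (4 - (4)·-1.4556 - (-2)·-1.4032) / (10) = 0.7016
Iteration 2:
  α = (-6 - (-4)·-1.4032 - (3)·0.7016) / (9) = -1.5242
  β = (7 - (4)·-1.5242 - (-2)·0.7016) / (-7) = -2.0714
  γ = (4 - (4)·-1.5242 - (-2)·-2.0714) / (10) = 0.5954
Residual b − A·x = (-2.3540, -0.2122, 0.0000); ∞-norm = 2.3540

2.3540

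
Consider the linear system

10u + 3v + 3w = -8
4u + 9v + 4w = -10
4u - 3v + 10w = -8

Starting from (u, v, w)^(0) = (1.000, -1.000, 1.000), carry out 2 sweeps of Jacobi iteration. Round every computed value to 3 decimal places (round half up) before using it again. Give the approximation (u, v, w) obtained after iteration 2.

Iteration 1:
  u = (-8 - (3)·-1.000 - (3)·1.000) / (10) = -0.800
  v = (-10 - (4)·1.000 - (4)·1.000) / (9) = -2.000
  w = (-8 - (4)·1.000 - (-3)·-1.000) / (10) = -1.500
Iteration 2:
  u = (-8 - (3)·-2.000 - (3)·-1.500) / (10) = 0.250
  v = (-10 - (4)·-0.800 - (4)·-1.500) / (9) = -0.089
  w = (-8 - (4)·-0.800 - (-3)·-2.000) / (10) = -1.080

(0.250, -0.089, -1.080)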